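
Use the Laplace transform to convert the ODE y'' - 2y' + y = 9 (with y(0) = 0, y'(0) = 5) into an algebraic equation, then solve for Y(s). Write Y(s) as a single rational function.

Transform both sides with L{·}.
With L{y''} = s^2 Y - s·y(0) - y'(0) and L{y'} = sY - y(0), with y(0) = 0, y'(0) = 5: the LHS transforms to (s^2 - 2*s + 1)Y - (5).
The right side is L{9} = 9/s.
So (s^2 - 2*s + 1)Y = 9/s + (5).
Solve for Y(s) and write it as one ratio of polynomials.

Y(s) = (5*s + 9)/(s^3 - 2*s^2 + s)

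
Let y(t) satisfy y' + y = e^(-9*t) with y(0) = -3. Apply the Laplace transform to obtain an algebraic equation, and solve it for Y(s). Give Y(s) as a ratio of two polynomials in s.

Take the Laplace transform of both sides.
The derivative rules (L{y'} = sY - y(0) = sY - (-3)) turn the left side into (s + 1)Y - (-3).
The right side is L{e^(-9*t)} = 1/(s + 9).
So (s + 1)Y = 1/(s + 9) + (-3).
Solve for Y(s) and write it as one ratio of polynomials.

Y(s) = (-3*s - 26)/(s^2 + 10*s + 9)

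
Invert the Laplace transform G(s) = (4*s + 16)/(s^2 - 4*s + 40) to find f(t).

Complete the square in the denominator: s^2 - 4*s + 40 = (s - 2)^2 + 6^2.
Split the numerator to match: 4*s + 16 = 4·(s - 2) + 4·6.
Invert each term: 4·(s - 2)/((s - 2)^2 + 36) ↔ 4e^(2t)cos(6t); 4·6/((s - 2)^2 + 36) ↔ 4e^(2t)sin(6t).

f(t) = 4*exp(2*t)*sin(6*t) + 4*exp(2*t)*cos(6*t)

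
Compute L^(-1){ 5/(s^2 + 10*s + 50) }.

Rewrite the denominator: s^2 + 10*s + 50 = (s + 5)^2 + 25.
The form in (s + 5) signals a first-shifting-theorem factor e^(-5t).
Since L{sin(5t)} = 5/(s^2 + 25), the inverse is e^(-5*t)*sin(5*t).

exp(-5*t)*sin(5*t)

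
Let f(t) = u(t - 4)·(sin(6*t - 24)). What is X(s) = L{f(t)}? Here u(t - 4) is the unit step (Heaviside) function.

X(s) = 6*exp(-4*s)/(s^2 + 36)

By the second shifting theorem, L{u(t - c)·g(t - c)} = e^(-cs)·G(s) with c = 4 and G(s) = L{g(t)}.
L{sin(6t)} = 6/(s^2 + 36).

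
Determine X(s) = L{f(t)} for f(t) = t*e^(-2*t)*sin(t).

L{sin(t)} = 1/(s^2 + 1).
Multiplying by e^(-2t) shifts s → s + 2, so L{e^(-2*t)*sin(t)} = 1/((s + 2)^2 + 1).
Then apply L{t·g(t)} = -d/ds[G(s)] with G(s) = 1/((s + 2)^2 + 1):
differentiating 1 time and applying the sign gives 2*(s + 2)/(s^2 + 4*s + 5)^2.

X(s) = 2*(s + 2)/(s^2 + 4*s + 5)^2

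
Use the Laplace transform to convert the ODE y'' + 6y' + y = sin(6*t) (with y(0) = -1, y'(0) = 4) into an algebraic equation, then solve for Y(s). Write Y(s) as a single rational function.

Y(s) = (-s^3 - 2*s^2 - 36*s - 66)/(s^4 + 6*s^3 + 37*s^2 + 216*s + 36)

Take the Laplace transform of both sides.
The derivative rules (L{y''} = s^2 Y - s·y(0) - y'(0) and L{y'} = sY - y(0), with y(0) = -1, y'(0) = 4) turn the left side into (s^2 + 6*s + 1)Y - (-s - 2).
The right side is L{sin(6*t)} = 6/(s^2 + 36).
So (s^2 + 6*s + 1)Y = 6/(s^2 + 36) + (-s - 2).
Isolate Y and clear denominators.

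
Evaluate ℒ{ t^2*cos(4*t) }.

L{cos(4t)} = s/(s^2 + 16).
Then apply L{t^2·g(t)} = (-1)^2 d^2/ds^2[H(s)] with H(s) = s/(s^2 + 16):
differentiating 2 times and applying the sign gives 2*s*(s^2 - 48)/(s^2 + 16)^3.

2*s*(s^2 - 48)/(s^2 + 16)^3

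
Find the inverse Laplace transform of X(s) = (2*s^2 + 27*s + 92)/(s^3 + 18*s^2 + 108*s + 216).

t^2*exp(-6*t) + 3*t*exp(-6*t) + 2*exp(-6*t)

Factor the denominator: s^3 + 18*s^2 + 108*s + 216 = (s + 6)^3.
Partial fraction decomposition gives [2/(s + 6)] + [3/(s + 6)^2] + [2/(s + 6)^3].
Invert each term: 2/(s + 6) ↔ 2e^(-6t); 3/(s + 6)^2 ↔ 3t·e^(-6t); 2/(s + 6)^3 ↔ (1)t^2·e^(-6t).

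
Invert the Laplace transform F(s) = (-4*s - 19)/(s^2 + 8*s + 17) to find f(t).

f(t) = -3*exp(-4*t)*sin(t) - 4*exp(-4*t)*cos(t)

Complete the square in the denominator: s^2 + 8*s + 17 = (s + 4)^2 + 1^2.
Split the numerator to match: -4*s - 19 = -4·(s + 4) - 3·1.
Invert each term: -4·(s + 4)/((s + 4)^2 + 1) ↔ -4e^(-4t)cos(t); -3·1/((s + 4)^2 + 1) ↔ -3e^(-4t)sin(t).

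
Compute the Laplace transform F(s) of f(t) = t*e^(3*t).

F(s) = (s - 3)^(-2)

L{e^(3t)} = 1/(s - 3).
Then apply L{t·g(t)} = -d/ds[G(s)] with G(s) = 1/(s - 3):
differentiating 1 time and applying the sign gives (s - 3)^(-2).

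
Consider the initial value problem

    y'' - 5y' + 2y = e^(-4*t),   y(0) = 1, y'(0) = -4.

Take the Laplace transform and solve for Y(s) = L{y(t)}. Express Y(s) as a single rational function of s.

Y(s) = (s^2 - 5*s - 35)/(s^3 - s^2 - 18*s + 8)

Apply the Laplace transform to the equation.
With L{y''} = s^2 Y - s·y(0) - y'(0) and L{y'} = sY - y(0), with y(0) = 1, y'(0) = -4: the LHS transforms to (s^2 - 5*s + 2)Y - (s - 9).
The right side is L{e^(-4*t)} = 1/(s + 4).
So (s^2 - 5*s + 2)Y = 1/(s + 4) + (s - 9).
Solve for Y(s) and write it as one ratio of polynomials.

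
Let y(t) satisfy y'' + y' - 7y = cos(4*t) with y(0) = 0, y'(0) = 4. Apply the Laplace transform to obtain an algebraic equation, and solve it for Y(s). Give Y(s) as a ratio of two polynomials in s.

Y(s) = (4*s^2 + s + 64)/(s^4 + s^3 + 9*s^2 + 16*s - 112)

Laplace-transform each side.
With L{y''} = s^2 Y - s·y(0) - y'(0) and L{y'} = sY - y(0), with y(0) = 0, y'(0) = 4: the LHS transforms to (s^2 + s - 7)Y - (4).
The right side is L{cos(4*t)} = s/(s^2 + 16).
So (s^2 + s - 7)Y = s/(s^2 + 16) + (4).
Solve for Y(s) and write it as one ratio of polynomials.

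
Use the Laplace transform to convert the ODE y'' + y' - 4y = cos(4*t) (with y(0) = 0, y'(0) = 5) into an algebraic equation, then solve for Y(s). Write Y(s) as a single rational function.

Y(s) = (5*s^2 + s + 80)/(s^4 + s^3 + 12*s^2 + 16*s - 64)

Transform both sides with L{·}.
With L{y''} = s^2 Y - s·y(0) - y'(0) and L{y'} = sY - y(0), with y(0) = 0, y'(0) = 5: the LHS transforms to (s^2 + s - 4)Y - (5).
The right side is L{cos(4*t)} = s/(s^2 + 16).
So (s^2 + s - 4)Y = s/(s^2 + 16) + (5).
Isolate Y and clear denominators.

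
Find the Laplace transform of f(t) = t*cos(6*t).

L{cos(6t)} = s/(s^2 + 36).
Then apply L{t·g(t)} = -d/ds[H(s)] with H(s) = s/(s^2 + 36):
differentiating 1 time and applying the sign gives (s - 6)*(s + 6)/(s^2 + 36)^2.

(s - 6)*(s + 6)/(s^2 + 36)^2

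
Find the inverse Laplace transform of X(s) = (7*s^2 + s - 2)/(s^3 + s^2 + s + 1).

Factor the denominator: s^3 + s^2 + s + 1 = (s + 1)*(s^2 + 1).
Partial fraction decomposition gives [2/(s + 1)] + [5*s/(s^2 + 1)] + [-4/(s^2 + 1)].
Invert each term: 2/(s + 1) ↔ 2e^(-t); 5·s/(s^2 + 1) ↔ 5cos(t); -4·1/(s^2 + 1) ↔ -4sin(t).

-4*sin(t) + 5*cos(t) + 2*exp(-t)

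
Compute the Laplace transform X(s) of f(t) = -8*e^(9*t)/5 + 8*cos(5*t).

Apply the Laplace transform termwise.
(8)·[L{cos(5t)} = s/(s^2 + 25)]; (-8/5)·[L{e^(9t)} = 1/(s - 9)].

X(s) = 8*s/(s^2 + 25) - 8/(5*(s - 9))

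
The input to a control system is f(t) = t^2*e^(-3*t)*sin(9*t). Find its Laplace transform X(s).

X(s) = 54*(s^2 + 6*s - 18)/(s^2 + 6*s + 90)^3

L{sin(9t)} = 9/(s^2 + 81).
Multiplying by e^(-3t) shifts s → s + 3, so L{e^(-3*t)*sin(9*t)} = 9/((s + 3)^2 + 81).
Then apply L{t^2·g(t)} = (-1)^2 d^2/ds^2[G(s)] with G(s) = 9/((s + 3)^2 + 81):
differentiating 2 times and applying the sign gives 54*(s^2 + 6*s - 18)/(s^2 + 6*s + 90)^3.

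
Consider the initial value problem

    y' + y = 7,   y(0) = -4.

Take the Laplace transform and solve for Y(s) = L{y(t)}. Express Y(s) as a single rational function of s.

Laplace-transform each side.
With L{y'} = sY - y(0) = sY - (-4): the LHS transforms to (s + 1)Y - (-4).
The right side is L{7} = 7/s.
So (s + 1)Y = 7/s + (-4).
Isolate Y and clear denominators.

Y(s) = (-4*s + 7)/(s^2 + s)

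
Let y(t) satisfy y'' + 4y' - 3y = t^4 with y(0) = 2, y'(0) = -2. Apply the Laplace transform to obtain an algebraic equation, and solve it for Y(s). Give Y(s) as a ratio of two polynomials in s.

Y(s) = (2*s^6 + 6*s^5 + 24)/(s^7 + 4*s^6 - 3*s^5)

Apply the Laplace transform to the equation.
The derivative rules (L{y''} = s^2 Y - s·y(0) - y'(0) and L{y'} = sY - y(0), with y(0) = 2, y'(0) = -2) turn the left side into (s^2 + 4*s - 3)Y - (2*s + 6).
The right side is L{t^4} = 24/s^5.
So (s^2 + 4*s - 3)Y = 24/s^5 + (2*s + 6).
Solve for Y(s) and write it as one ratio of polynomials.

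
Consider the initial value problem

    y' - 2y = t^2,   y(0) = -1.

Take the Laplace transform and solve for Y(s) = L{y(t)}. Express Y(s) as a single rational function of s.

Apply the Laplace transform to the equation.
With L{y'} = sY - y(0) = sY - (-1): the LHS transforms to (s - 2)Y - (-1).
The right side is L{t^2} = 2/s^3.
So (s - 2)Y = 2/s^3 + (-1).
Divide through and combine into a single rational function.

Y(s) = (-s^3 + 2)/(s^4 - 2*s^3)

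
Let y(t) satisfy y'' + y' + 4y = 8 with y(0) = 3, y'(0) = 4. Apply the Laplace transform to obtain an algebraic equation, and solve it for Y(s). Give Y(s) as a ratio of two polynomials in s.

Laplace-transform each side.
The derivative rules (L{y''} = s^2 Y - s·y(0) - y'(0) and L{y'} = sY - y(0), with y(0) = 3, y'(0) = 4) turn the left side into (s^2 + s + 4)Y - (3*s + 7).
The right side is L{8} = 8/s.
So (s^2 + s + 4)Y = 8/s + (3*s + 7).
Divide through and combine into a single rational function.

Y(s) = (3*s^2 + 7*s + 8)/(s^3 + s^2 + 4*s)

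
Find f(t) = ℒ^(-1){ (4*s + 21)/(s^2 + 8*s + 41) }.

Complete the square in the denominator: s^2 + 8*s + 41 = (s + 4)^2 + 5^2.
Split the numerator to match: 4*s + 21 = 4·(s + 4) + 1·5.
Invert each term: 4·(s + 4)/((s + 4)^2 + 25) ↔ 4e^(-4t)cos(5t); 1·5/((s + 4)^2 + 25) ↔ e^(-4t)sin(5t).

f(t) = exp(-4*t)*sin(5*t) + 4*exp(-4*t)*cos(5*t)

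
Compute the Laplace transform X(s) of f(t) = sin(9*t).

X(s) = 9/(s^2 + 81)

L{sin(9t)} = 9/(s^2 + 81).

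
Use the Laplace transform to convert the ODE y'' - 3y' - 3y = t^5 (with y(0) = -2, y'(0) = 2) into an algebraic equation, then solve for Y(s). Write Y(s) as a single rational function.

Y(s) = (-2*s^7 + 8*s^6 + 120)/(s^8 - 3*s^7 - 3*s^6)

Apply the Laplace transform to the equation.
Using L{y''} = s^2 Y - s·y(0) - y'(0) and L{y'} = sY - y(0), with y(0) = -2, y'(0) = 2, the left side becomes (s^2 - 3*s - 3)Y - (-2*s + 8).
The right side is L{t^5} = 120/s^6.
So (s^2 - 3*s - 3)Y = 120/s^6 + (-2*s + 8).
Isolate Y and clear denominators.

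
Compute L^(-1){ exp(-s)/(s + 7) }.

The factor e^(-s) signals a time shift by c = 1 (second shifting theorem).
L{e^(-7t)} = 1/(s + 7), so L^-1{1/(s + 7)} = exp(-7*t).
Hence the inverse is u(t - 1) times that function evaluated at t - 1.

Heaviside(t - 1)*(exp(-7*t + 7))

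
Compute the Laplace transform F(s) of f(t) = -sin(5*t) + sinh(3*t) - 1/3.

Apply the Laplace transform termwise.
L{-1/3} = (-1/3)/s; L{sinh(3t)} = 3/(s^2 - 9); (-1)·[L{sin(5t)} = 5/(s^2 + 25)].

F(s) = -5/(s^2 + 25) + 3/(s^2 - 9) - 1/(3*s)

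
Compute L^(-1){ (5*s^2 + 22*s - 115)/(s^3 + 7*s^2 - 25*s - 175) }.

exp(5*t) + 5*exp(-5*t) - exp(-7*t)

Factor the denominator: s^3 + 7*s^2 - 25*s - 175 = (s - 5)*(s + 5)*(s + 7).
Partial fraction decomposition gives [5/(s + 5)] + [-1/(s + 7)] + [1/(s - 5)].
Invert each term: 5/(s + 5) ↔ 5e^(-5t); -1/(s + 7) ↔ -e^(-7t); 1/(s - 5) ↔ e^(5t).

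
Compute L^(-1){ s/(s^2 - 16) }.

Since L{cosh(4t)} = s/(s^2 - 16), the inverse is cosh(4*t).

cosh(4*t)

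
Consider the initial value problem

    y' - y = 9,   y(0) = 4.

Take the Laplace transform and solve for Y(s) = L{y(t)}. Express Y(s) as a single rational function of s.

Transform both sides with L{·}.
Using L{y'} = sY - y(0) = sY - 4, the left side becomes (s - 1)Y - (4).
The right side is L{9} = 9/s.
So (s - 1)Y = 9/s + (4).
Isolate Y and clear denominators.

Y(s) = (4*s + 9)/(s^2 - s)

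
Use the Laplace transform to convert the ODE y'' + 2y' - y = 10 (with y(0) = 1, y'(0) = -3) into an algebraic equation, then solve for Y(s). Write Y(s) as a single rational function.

Apply the Laplace transform to the equation.
With L{y''} = s^2 Y - s·y(0) - y'(0) and L{y'} = sY - y(0), with y(0) = 1, y'(0) = -3: the LHS transforms to (s^2 + 2*s - 1)Y - (s - 1).
The right side is L{10} = 10/s.
So (s^2 + 2*s - 1)Y = 10/s + (s - 1).
Isolate Y and clear denominators.

Y(s) = (s^2 - s + 10)/(s^3 + 2*s^2 - s)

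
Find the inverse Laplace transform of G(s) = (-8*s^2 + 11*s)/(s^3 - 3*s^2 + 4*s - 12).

-3*exp(3*t) - 2*sin(2*t) - 5*cos(2*t)

Factor the denominator: s^3 - 3*s^2 + 4*s - 12 = (s - 3)*(s^2 + 4).
Partial fraction decomposition gives [-3/(s - 3)] + [-5*s/(s^2 + 4)] + [-4/(s^2 + 4)].
Invert each term: -3/(s - 3) ↔ -3e^(3t); -5·s/(s^2 + 4) ↔ -5cos(2t); -2·2/(s^2 + 4) ↔ -2sin(2t).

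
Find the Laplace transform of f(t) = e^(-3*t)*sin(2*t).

L{sin(2t)} = 2/(s^2 + 4).
By the first shifting theorem, multiplying by e^(-3t) replaces s with s + 3.

2/((s + 3)^2 + 4)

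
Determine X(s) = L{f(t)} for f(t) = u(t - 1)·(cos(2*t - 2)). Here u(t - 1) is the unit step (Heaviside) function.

By the second shifting theorem, L{u(t - c)·g(t - c)} = e^(-cs)·G(s) with c = 1 and G(s) = L{g(t)}.
L{cos(2t)} = s/(s^2 + 4).

X(s) = s*exp(-s)/(s^2 + 4)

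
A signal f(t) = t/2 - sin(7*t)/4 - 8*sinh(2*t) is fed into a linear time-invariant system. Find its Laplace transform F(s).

The transform is linear, so treat each term independently.
(1/2)·[L{t} = 1!/s^2 = 1/s^2]; (-1/4)·[L{sin(7t)} = 7/(s^2 + 49)]; (-8)·[L{sinh(2t)} = 2/(s^2 - 4)].

F(s) = -7/(4*(s^2 + 49)) - 16/(s^2 - 4) + 1/(2*s^2)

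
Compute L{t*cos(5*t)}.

(s - 5)*(s + 5)/(s^2 + 25)^2

L{cos(5t)} = s/(s^2 + 25).
Then apply L{t·g(t)} = -d/ds[G(s)] with G(s) = s/(s^2 + 25):
differentiating 1 time and applying the sign gives (s - 5)*(s + 5)/(s^2 + 25)^2.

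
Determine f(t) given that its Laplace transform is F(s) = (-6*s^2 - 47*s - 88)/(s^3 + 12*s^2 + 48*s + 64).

f(t) = 2*t^2*exp(-4*t) + t*exp(-4*t) - 6*exp(-4*t)

Factor the denominator: s^3 + 12*s^2 + 48*s + 64 = (s + 4)^3.
Partial fraction decomposition gives [-6/(s + 4)] + [(s + 4)^(-2)] + [4/(s + 4)^3].
Invert each term: -6/(s + 4) ↔ -6e^(-4t); 1/(s + 4)^2 ↔ t·e^(-4t); 4/(s + 4)^3 ↔ (2)t^2·e^(-4t).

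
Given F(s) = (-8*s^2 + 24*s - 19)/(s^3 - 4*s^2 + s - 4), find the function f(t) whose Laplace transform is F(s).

f(t) = -3*exp(4*t) + 4*sin(t) - 5*cos(t)

Factor the denominator: s^3 - 4*s^2 + s - 4 = (s - 4)*(s^2 + 1).
Partial fraction decomposition gives [-3/(s - 4)] + [-5*s/(s^2 + 1)] + [4/(s^2 + 1)].
Invert each term: -3/(s - 4) ↔ -3e^(4t); -5·s/(s^2 + 1) ↔ -5cos(t); 4·1/(s^2 + 1) ↔ 4sin(t).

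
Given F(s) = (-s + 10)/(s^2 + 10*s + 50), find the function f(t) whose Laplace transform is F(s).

f(t) = 3*exp(-5*t)*sin(5*t) - exp(-5*t)*cos(5*t)

Complete the square in the denominator: s^2 + 10*s + 50 = (s + 5)^2 + 5^2.
Split the numerator to match: -s + 10 = -1·(s + 5) + 3·5.
Invert each term: -1·(s + 5)/((s + 5)^2 + 25) ↔ -e^(-5t)cos(5t); 3·5/((s + 5)^2 + 25) ↔ 3e^(-5t)sin(5t).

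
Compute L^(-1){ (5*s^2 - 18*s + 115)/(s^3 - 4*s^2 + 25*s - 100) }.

3*exp(4*t) - 2*sin(5*t) + 2*cos(5*t)

Factor the denominator: s^3 - 4*s^2 + 25*s - 100 = (s - 4)*(s^2 + 25).
Partial fraction decomposition gives [3/(s - 4)] + [2*s/(s^2 + 25)] + [-10/(s^2 + 25)].
Invert each term: 3/(s - 4) ↔ 3e^(4t); 2·s/(s^2 + 25) ↔ 2cos(5t); -2·5/(s^2 + 25) ↔ -2sin(5t).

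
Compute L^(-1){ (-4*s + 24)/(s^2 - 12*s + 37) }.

Rewrite the denominator: s^2 - 12*s + 37 = (s - 6)^2 + 1.
The form in (s - 6) signals a first-shifting-theorem factor e^(6t).
Since L{cos(t)} = s/(s^2 + 1), the inverse is exp(6*t)*cos(t), scaled by -4.

-4*exp(6*t)*cos(t)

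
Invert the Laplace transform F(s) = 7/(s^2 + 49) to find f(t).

f(t) = sin(7*t)

Since L{sin(7t)} = 7/(s^2 + 49), the inverse is sin(7*t).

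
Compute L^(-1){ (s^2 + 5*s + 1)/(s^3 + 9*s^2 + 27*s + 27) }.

Factor the denominator: s^3 + 9*s^2 + 27*s + 27 = (s + 3)^3.
Partial fraction decomposition gives [1/(s + 3)] + [-1/(s + 3)^2] + [-5/(s + 3)^3].
Invert each term: 1/(s + 3) ↔ e^(-3t); -1/(s + 3)^2 ↔ -t·e^(-3t); -5/(s + 3)^3 ↔ (-5/2)t^2·e^(-3t).

-5*t^2*exp(-3*t)/2 - t*exp(-3*t) + exp(-3*t)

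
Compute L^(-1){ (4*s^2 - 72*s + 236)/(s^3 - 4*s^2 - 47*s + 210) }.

Factor the denominator: s^3 - 4*s^2 - 47*s + 210 = (s - 6)*(s - 5)*(s + 7).
Partial fraction decomposition gives [2/(s - 5)] + [-4/(s - 6)] + [6/(s + 7)].
Invert each term: 2/(s - 5) ↔ 2e^(5t); -4/(s - 6) ↔ -4e^(6t); 6/(s + 7) ↔ 6e^(-7t).

-4*exp(6*t) + 2*exp(5*t) + 6*exp(-7*t)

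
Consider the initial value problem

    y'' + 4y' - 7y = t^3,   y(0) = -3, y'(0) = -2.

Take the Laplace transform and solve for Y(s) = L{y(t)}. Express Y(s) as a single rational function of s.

Laplace-transform each side.
The derivative rules (L{y''} = s^2 Y - s·y(0) - y'(0) and L{y'} = sY - y(0), with y(0) = -3, y'(0) = -2) turn the left side into (s^2 + 4*s - 7)Y - (-3*s - 14).
The right side is L{t^3} = 6/s^4.
So (s^2 + 4*s - 7)Y = 6/s^4 + (-3*s - 14).
Solve for Y(s) and write it as one ratio of polynomials.

Y(s) = (-3*s^5 - 14*s^4 + 6)/(s^6 + 4*s^5 - 7*s^4)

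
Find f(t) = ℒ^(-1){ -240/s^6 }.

Since L{t^5} = 5!/s^6 = 120/s^6, the inverse is t^5, scaled by -2.

f(t) = -2*t^5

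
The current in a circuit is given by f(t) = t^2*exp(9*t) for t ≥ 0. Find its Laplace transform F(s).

F(s) = 2/(s - 9)^3

L{e^(9t)} = 1/(s - 9).
Then apply L{t^2·g(t)} = (-1)^2 d^2/ds^2[G(s)] with G(s) = 1/(s - 9):
differentiating 2 times and applying the sign gives 2/(s - 9)^3.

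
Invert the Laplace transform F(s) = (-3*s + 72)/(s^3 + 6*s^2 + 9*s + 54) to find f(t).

f(t) = 3*sin(3*t) - 2*cos(3*t) + 2*exp(-6*t)

Factor the denominator: s^3 + 6*s^2 + 9*s + 54 = (s + 6)*(s^2 + 9).
Partial fraction decomposition gives [2/(s + 6)] + [-2*s/(s^2 + 9)] + [9/(s^2 + 9)].
Invert each term: 2/(s + 6) ↔ 2e^(-6t); -2·s/(s^2 + 9) ↔ -2cos(3t); 3·3/(s^2 + 9) ↔ 3sin(3t).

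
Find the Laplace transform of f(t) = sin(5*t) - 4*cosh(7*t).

Apply the Laplace transform termwise.
(-4)·[L{cosh(7t)} = s/(s^2 - 49)]; L{sin(5t)} = 5/(s^2 + 25).

-4*s/(s^2 - 49) + 5/(s^2 + 25)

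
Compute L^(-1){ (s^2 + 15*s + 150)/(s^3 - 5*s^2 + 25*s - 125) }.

Factor the denominator: s^3 - 5*s^2 + 25*s - 125 = (s - 5)*(s^2 + 25).
Partial fraction decomposition gives [5/(s - 5)] + [-4*s/(s^2 + 25)] + [-5/(s^2 + 25)].
Invert each term: 5/(s - 5) ↔ 5e^(5t); -4·s/(s^2 + 25) ↔ -4cos(5t); -1·5/(s^2 + 25) ↔ -sin(5t).

5*exp(5*t) - sin(5*t) - 4*cos(5*t)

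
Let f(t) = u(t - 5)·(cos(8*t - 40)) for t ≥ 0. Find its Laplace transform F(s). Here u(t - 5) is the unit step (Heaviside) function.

F(s) = s*exp(-5*s)/(s^2 + 64)

By the second shifting theorem, L{u(t - c)·g(t - c)} = e^(-cs)·G(s) with c = 5 and G(s) = L{g(t)}.
L{cos(8t)} = s/(s^2 + 64).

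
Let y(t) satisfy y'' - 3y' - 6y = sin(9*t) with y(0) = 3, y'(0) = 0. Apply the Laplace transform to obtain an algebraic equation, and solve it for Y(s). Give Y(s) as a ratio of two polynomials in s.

Y(s) = (3*s^3 - 9*s^2 + 243*s - 720)/(s^4 - 3*s^3 + 75*s^2 - 243*s - 486)

Transform both sides with L{·}.
The derivative rules (L{y''} = s^2 Y - s·y(0) - y'(0) and L{y'} = sY - y(0), with y(0) = 3, y'(0) = 0) turn the left side into (s^2 - 3*s - 6)Y - (3*s - 9).
The right side is L{sin(9*t)} = 9/(s^2 + 81).
So (s^2 - 3*s - 6)Y = 9/(s^2 + 81) + (3*s - 9).
Solve for Y(s) and write it as one ratio of polynomials.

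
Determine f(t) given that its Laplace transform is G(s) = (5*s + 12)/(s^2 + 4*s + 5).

f(t) = 2*exp(-2*t)*sin(t) + 5*exp(-2*t)*cos(t)

Complete the square in the denominator: s^2 + 4*s + 5 = (s + 2)^2 + 1^2.
Split the numerator to match: 5*s + 12 = 5·(s + 2) + 2·1.
Invert each term: 5·(s + 2)/((s + 2)^2 + 1) ↔ 5e^(-2t)cos(t); 2·1/((s + 2)^2 + 1) ↔ 2e^(-2t)sin(t).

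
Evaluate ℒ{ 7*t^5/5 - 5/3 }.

-5/(3*s) + 168/s^6

The transform is linear, so treat each term independently.
(7/5)·[L{t^5} = 5!/s^6 = 120/s^6]; L{-5/3} = (-5/3)/s.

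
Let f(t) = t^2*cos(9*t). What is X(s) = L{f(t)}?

L{cos(9t)} = s/(s^2 + 81).
Then apply L{t^2·g(t)} = (-1)^2 d^2/ds^2[G(s)] with G(s) = s/(s^2 + 81):
differentiating 2 times and applying the sign gives 2*s*(s^2 - 243)/(s^2 + 81)^3.

X(s) = 2*s*(s^2 - 243)/(s^2 + 81)^3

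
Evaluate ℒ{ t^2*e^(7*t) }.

L{t^2} = 2!/s^3 = 2/s^3.
By the first shifting theorem, multiplying by e^(7t) replaces s with s - 7.

2/(s - 7)^3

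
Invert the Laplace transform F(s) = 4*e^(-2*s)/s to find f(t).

f(t) = Heaviside(t - 2)*(4)

The factor e^(-2s) signals a time shift by c = 2 (second shifting theorem).
L{4} = 4/s, so L^-1{4/s} = 4.
Hence the inverse is u(t - 2) times that function evaluated at t - 2.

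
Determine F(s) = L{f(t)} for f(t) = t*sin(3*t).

L{sin(3t)} = 3/(s^2 + 9).
Then apply L{t·g(t)} = -d/ds[G(s)] with G(s) = 3/(s^2 + 9):
differentiating 1 time and applying the sign gives 6*s/(s^2 + 9)^2.

F(s) = 6*s/(s^2 + 9)^2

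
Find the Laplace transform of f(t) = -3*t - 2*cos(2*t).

-2*s/(s^2 + 4) - 3/s^2

The transform is linear, so treat each term independently.
(-2)·[L{cos(2t)} = s/(s^2 + 4)]; (-3)·[L{t} = 1!/s^2 = 1/s^2].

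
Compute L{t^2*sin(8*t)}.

16*(3*s^2 - 64)/(s^2 + 64)^3

L{sin(8t)} = 8/(s^2 + 64).
Then apply L{t^2·g(t)} = (-1)^2 d^2/ds^2[G(s)] with G(s) = 8/(s^2 + 64):
differentiating 2 times and applying the sign gives 16*(3*s^2 - 64)/(s^2 + 64)^3.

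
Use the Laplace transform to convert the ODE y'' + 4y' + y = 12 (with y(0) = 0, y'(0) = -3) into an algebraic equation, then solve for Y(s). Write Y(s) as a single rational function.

Y(s) = (-3*s + 12)/(s^3 + 4*s^2 + s)

Transform both sides with L{·}.
Using L{y''} = s^2 Y - s·y(0) - y'(0) and L{y'} = sY - y(0), with y(0) = 0, y'(0) = -3, the left side becomes (s^2 + 4*s + 1)Y - (-3).
The right side is L{12} = 12/s.
So (s^2 + 4*s + 1)Y = 12/s + (-3).
Isolate Y and clear denominators.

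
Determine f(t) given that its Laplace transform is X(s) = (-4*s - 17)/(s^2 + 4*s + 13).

Complete the square in the denominator: s^2 + 4*s + 13 = (s + 2)^2 + 3^2.
Split the numerator to match: -4*s - 17 = -4·(s + 2) - 3·3.
Invert each term: -4·(s + 2)/((s + 2)^2 + 9) ↔ -4e^(-2t)cos(3t); -3·3/((s + 2)^2 + 9) ↔ -3e^(-2t)sin(3t).

f(t) = -3*exp(-2*t)*sin(3*t) - 4*exp(-2*t)*cos(3*t)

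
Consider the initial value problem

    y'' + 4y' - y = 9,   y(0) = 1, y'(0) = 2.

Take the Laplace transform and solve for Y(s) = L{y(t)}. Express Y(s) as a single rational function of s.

Y(s) = (s^2 + 6*s + 9)/(s^3 + 4*s^2 - s)

Laplace-transform each side.
The derivative rules (L{y''} = s^2 Y - s·y(0) - y'(0) and L{y'} = sY - y(0), with y(0) = 1, y'(0) = 2) turn the left side into (s^2 + 4*s - 1)Y - (s + 6).
The right side is L{9} = 9/s.
So (s^2 + 4*s - 1)Y = 9/s + (s + 6).
Solve for Y(s) and write it as one ratio of polynomials.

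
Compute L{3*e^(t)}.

L{3} = 3/s.
By the first shifting theorem, multiplying by e^(t) replaces s with s - 1.

3/(s - 1)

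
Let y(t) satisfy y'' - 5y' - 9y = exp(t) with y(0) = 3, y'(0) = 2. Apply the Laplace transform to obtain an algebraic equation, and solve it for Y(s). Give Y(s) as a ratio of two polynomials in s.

Y(s) = (3*s^2 - 16*s + 14)/(s^3 - 6*s^2 - 4*s + 9)

Laplace-transform each side.
Using L{y''} = s^2 Y - s·y(0) - y'(0) and L{y'} = sY - y(0), with y(0) = 3, y'(0) = 2, the left side becomes (s^2 - 5*s - 9)Y - (3*s - 13).
The right side is L{exp(t)} = 1/(s - 1).
So (s^2 - 5*s - 9)Y = 1/(s - 1) + (3*s - 13).
Divide through and combine into a single rational function.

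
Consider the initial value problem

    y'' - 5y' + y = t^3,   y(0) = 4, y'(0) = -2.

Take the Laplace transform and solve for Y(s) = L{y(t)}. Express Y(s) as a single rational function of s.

Transform both sides with L{·}.
Using L{y''} = s^2 Y - s·y(0) - y'(0) and L{y'} = sY - y(0), with y(0) = 4, y'(0) = -2, the left side becomes (s^2 - 5*s + 1)Y - (4*s - 22).
The right side is L{t^3} = 6/s^4.
So (s^2 - 5*s + 1)Y = 6/s^4 + (4*s - 22).
Isolate Y and clear denominators.

Y(s) = (4*s^5 - 22*s^4 + 6)/(s^6 - 5*s^5 + s^4)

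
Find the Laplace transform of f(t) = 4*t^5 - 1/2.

Apply the Laplace transform termwise.
L{-1/2} = (-1/2)/s; (4)·[L{t^5} = 5!/s^6 = 120/s^6].

-1/(2*s) + 480/s^6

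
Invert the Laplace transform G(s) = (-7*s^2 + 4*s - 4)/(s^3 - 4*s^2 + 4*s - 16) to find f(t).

f(t) = -5*exp(4*t) - 2*sin(2*t) - 2*cos(2*t)

Factor the denominator: s^3 - 4*s^2 + 4*s - 16 = (s - 4)*(s^2 + 4).
Partial fraction decomposition gives [-5/(s - 4)] + [-2*s/(s^2 + 4)] + [-4/(s^2 + 4)].
Invert each term: -5/(s - 4) ↔ -5e^(4t); -2·s/(s^2 + 4) ↔ -2cos(2t); -2·2/(s^2 + 4) ↔ -2sin(2t).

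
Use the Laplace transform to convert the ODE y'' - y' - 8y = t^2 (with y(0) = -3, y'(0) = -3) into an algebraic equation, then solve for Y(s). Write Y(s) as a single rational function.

Laplace-transform each side.
The derivative rules (L{y''} = s^2 Y - s·y(0) - y'(0) and L{y'} = sY - y(0), with y(0) = -3, y'(0) = -3) turn the left side into (s^2 - s - 8)Y - (-3*s).
The right side is L{t^2} = 2/s^3.
So (s^2 - s - 8)Y = 2/s^3 + (-3*s).
Isolate Y and clear denominators.

Y(s) = (-3*s^4 + 2)/(s^5 - s^4 - 8*s^3)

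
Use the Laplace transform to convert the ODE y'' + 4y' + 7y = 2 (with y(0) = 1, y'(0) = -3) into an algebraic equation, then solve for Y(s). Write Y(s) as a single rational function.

Transform both sides with L{·}.
Using L{y''} = s^2 Y - s·y(0) - y'(0) and L{y'} = sY - y(0), with y(0) = 1, y'(0) = -3, the left side becomes (s^2 + 4*s + 7)Y - (s + 1).
The right side is L{2} = 2/s.
So (s^2 + 4*s + 7)Y = 2/s + (s + 1).
Isolate Y and clear denominators.

Y(s) = (s^2 + s + 2)/(s^3 + 4*s^2 + 7*s)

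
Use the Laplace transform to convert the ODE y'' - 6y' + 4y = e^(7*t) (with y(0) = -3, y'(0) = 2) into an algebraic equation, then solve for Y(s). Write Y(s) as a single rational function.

Laplace-transform each side.
With L{y''} = s^2 Y - s·y(0) - y'(0) and L{y'} = sY - y(0), with y(0) = -3, y'(0) = 2: the LHS transforms to (s^2 - 6*s + 4)Y - (-3*s + 20).
The right side is L{e^(7*t)} = 1/(s - 7).
So (s^2 - 6*s + 4)Y = 1/(s - 7) + (-3*s + 20).
Solve for Y(s) and write it as one ratio of polynomials.

Y(s) = (-3*s^2 + 41*s - 139)/(s^3 - 13*s^2 + 46*s - 28)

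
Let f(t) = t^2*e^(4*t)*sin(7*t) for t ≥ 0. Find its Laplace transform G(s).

G(s) = 14*(3*s^2 - 24*s - 1)/(s^2 - 8*s + 65)^3

L{sin(7t)} = 7/(s^2 + 49).
Multiplying by e^(4t) shifts s → s - 4, so L{e^(4*t)*sin(7*t)} = 7/((s - 4)^2 + 49).
Then apply L{t^2·g(t)} = (-1)^2 d^2/ds^2[H(s)] with H(s) = 7/((s - 4)^2 + 49):
differentiating 2 times and applying the sign gives 14*(3*s^2 - 24*s - 1)/(s^2 - 8*s + 65)^3.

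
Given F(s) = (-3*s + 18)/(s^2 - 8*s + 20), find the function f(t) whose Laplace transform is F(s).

f(t) = 3*exp(4*t)*sin(2*t) - 3*exp(4*t)*cos(2*t)

Complete the square in the denominator: s^2 - 8*s + 20 = (s - 4)^2 + 2^2.
Split the numerator to match: -3*s + 18 = -3·(s - 4) + 3·2.
Invert each term: -3·(s - 4)/((s - 4)^2 + 4) ↔ -3e^(4t)cos(2t); 3·2/((s - 4)^2 + 4) ↔ 3e^(4t)sin(2t).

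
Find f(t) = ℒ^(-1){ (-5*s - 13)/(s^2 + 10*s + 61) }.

f(t) = 2*exp(-5*t)*sin(6*t) - 5*exp(-5*t)*cos(6*t)

Complete the square in the denominator: s^2 + 10*s + 61 = (s + 5)^2 + 6^2.
Split the numerator to match: -5*s - 13 = -5·(s + 5) + 2·6.
Invert each term: -5·(s + 5)/((s + 5)^2 + 36) ↔ -5e^(-5t)cos(6t); 2·6/((s + 5)^2 + 36) ↔ 2e^(-5t)sin(6t).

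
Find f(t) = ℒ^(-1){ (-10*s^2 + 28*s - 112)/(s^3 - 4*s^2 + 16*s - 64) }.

Factor the denominator: s^3 - 4*s^2 + 16*s - 64 = (s - 4)*(s^2 + 16).
Partial fraction decomposition gives [-5/(s - 4)] + [-5*s/(s^2 + 16)] + [8/(s^2 + 16)].
Invert each term: -5/(s - 4) ↔ -5e^(4t); -5·s/(s^2 + 16) ↔ -5cos(4t); 2·4/(s^2 + 16) ↔ 2sin(4t).

f(t) = -5*exp(4*t) + 2*sin(4*t) - 5*cos(4*t)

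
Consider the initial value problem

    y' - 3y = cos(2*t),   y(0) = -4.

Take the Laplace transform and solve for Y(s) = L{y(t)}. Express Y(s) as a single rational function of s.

Transform both sides with L{·}.
Using L{y'} = sY - y(0) = sY - (-4), the left side becomes (s - 3)Y - (-4).
The right side is L{cos(2*t)} = s/(s^2 + 4).
So (s - 3)Y = s/(s^2 + 4) + (-4).
Isolate Y and clear denominators.

Y(s) = (-4*s^2 + s - 16)/(s^3 - 3*s^2 + 4*s - 12)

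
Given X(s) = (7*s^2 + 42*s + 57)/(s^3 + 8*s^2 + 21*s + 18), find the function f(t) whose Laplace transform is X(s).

Factor the denominator: s^3 + 8*s^2 + 21*s + 18 = (s + 2)*(s + 3)^2.
Partial fraction decomposition gives [6/(s + 3)] + [6/(s + 3)^2] + [1/(s + 2)].
Invert each term: 6/(s + 3) ↔ 6e^(-3t); 6/(s + 3)^2 ↔ 6t·e^(-3t); 1/(s + 2) ↔ e^(-2t).

f(t) = 6*t*exp(-3*t) + exp(-2*t) + 6*exp(-3*t)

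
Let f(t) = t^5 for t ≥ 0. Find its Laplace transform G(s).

L{t^5} = 5!/s^6 = 120/s^6.

G(s) = 120/s^6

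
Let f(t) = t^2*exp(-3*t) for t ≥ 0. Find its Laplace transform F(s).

F(s) = 2/(s + 3)^3

L{e^(-3t)} = 1/(s + 3).
Then apply L{t^2·g(t)} = (-1)^2 d^2/ds^2[G(s)] with G(s) = 1/(s + 3):
differentiating 2 times and applying the sign gives 2/(s + 3)^3.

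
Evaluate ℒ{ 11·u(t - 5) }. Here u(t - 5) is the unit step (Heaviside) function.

By the second shifting theorem, L{u(t - c)·g(t - c)} = e^(-cs)·G(s) with c = 5 and G(s) = L{g(t)}.
L{11} = 11/s.

11*exp(-5*s)/s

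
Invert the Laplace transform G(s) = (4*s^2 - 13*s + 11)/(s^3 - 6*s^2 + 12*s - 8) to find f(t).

f(t) = t^2*exp(2*t)/2 + 3*t*exp(2*t) + 4*exp(2*t)

Factor the denominator: s^3 - 6*s^2 + 12*s - 8 = (s - 2)^3.
Partial fraction decomposition gives [4/(s - 2)] + [3/(s - 2)^2] + [(s - 2)^(-3)].
Invert each term: 4/(s - 2) ↔ 4e^(2t); 3/(s - 2)^2 ↔ 3t·e^(2t); 1/(s - 2)^3 ↔ (1/2)t^2·e^(2t).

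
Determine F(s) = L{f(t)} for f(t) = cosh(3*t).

L{cosh(3t)} = s/(s^2 - 9).

F(s) = s/(s^2 - 9)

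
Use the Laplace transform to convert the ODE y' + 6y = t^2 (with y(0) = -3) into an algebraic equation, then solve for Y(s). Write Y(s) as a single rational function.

Apply the Laplace transform to the equation.
The derivative rules (L{y'} = sY - y(0) = sY - (-3)) turn the left side into (s + 6)Y - (-3).
The right side is L{t^2} = 2/s^3.
So (s + 6)Y = 2/s^3 + (-3).
Isolate Y and clear denominators.

Y(s) = (-3*s^3 + 2)/(s^4 + 6*s^3)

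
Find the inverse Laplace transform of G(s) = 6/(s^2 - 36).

Since L{sinh(6t)} = 6/(s^2 - 36), the inverse is sinh(6*t).

sinh(6*t)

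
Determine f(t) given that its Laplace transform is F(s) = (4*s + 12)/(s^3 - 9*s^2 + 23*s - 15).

f(t) = 4*exp(5*t) - 6*exp(3*t) + 2*exp(t)

Factor the denominator: s^3 - 9*s^2 + 23*s - 15 = (s - 5)*(s - 3)*(s - 1).
Partial fraction decomposition gives [-6/(s - 3)] + [4/(s - 5)] + [2/(s - 1)].
Invert each term: -6/(s - 3) ↔ -6e^(3t); 4/(s - 5) ↔ 4e^(5t); 2/(s - 1) ↔ 2e^(t).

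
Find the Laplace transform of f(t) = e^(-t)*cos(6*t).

L{cos(6t)} = s/(s^2 + 36).
By the first shifting theorem, multiplying by e^(-t) replaces s with s + 1.

(s + 1)/((s + 1)^2 + 36)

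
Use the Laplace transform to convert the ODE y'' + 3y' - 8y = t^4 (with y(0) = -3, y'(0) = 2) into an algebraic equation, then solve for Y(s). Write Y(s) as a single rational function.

Y(s) = (-3*s^6 - 7*s^5 + 24)/(s^7 + 3*s^6 - 8*s^5)

Laplace-transform each side.
Using L{y''} = s^2 Y - s·y(0) - y'(0) and L{y'} = sY - y(0), with y(0) = -3, y'(0) = 2, the left side becomes (s^2 + 3*s - 8)Y - (-3*s - 7).
The right side is L{t^4} = 24/s^5.
So (s^2 + 3*s - 8)Y = 24/s^5 + (-3*s - 7).
Isolate Y and clear denominators.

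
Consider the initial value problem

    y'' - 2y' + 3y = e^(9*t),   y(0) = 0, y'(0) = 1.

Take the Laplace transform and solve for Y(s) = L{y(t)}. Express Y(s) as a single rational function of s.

Y(s) = (s - 8)/(s^3 - 11*s^2 + 21*s - 27)

Take the Laplace transform of both sides.
With L{y''} = s^2 Y - s·y(0) - y'(0) and L{y'} = sY - y(0), with y(0) = 0, y'(0) = 1: the LHS transforms to (s^2 - 2*s + 3)Y - (1).
The right side is L{e^(9*t)} = 1/(s - 9).
So (s^2 - 2*s + 3)Y = 1/(s - 9) + (1).
Solve for Y(s) and write it as one ratio of polynomials.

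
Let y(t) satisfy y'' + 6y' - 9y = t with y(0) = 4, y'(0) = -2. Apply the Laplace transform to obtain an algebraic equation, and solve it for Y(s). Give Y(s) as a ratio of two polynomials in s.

Y(s) = (4*s^3 + 22*s^2 + 1)/(s^4 + 6*s^3 - 9*s^2)

Laplace-transform each side.
The derivative rules (L{y''} = s^2 Y - s·y(0) - y'(0) and L{y'} = sY - y(0), with y(0) = 4, y'(0) = -2) turn the left side into (s^2 + 6*s - 9)Y - (4*s + 22).
The right side is L{t} = s^(-2).
So (s^2 + 6*s - 9)Y = s^(-2) + (4*s + 22).
Isolate Y and clear denominators.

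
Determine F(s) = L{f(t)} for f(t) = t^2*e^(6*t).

F(s) = 2/(s - 6)^3

L{e^(6t)} = 1/(s - 6).
Then apply L{t^2·g(t)} = (-1)^2 d^2/ds^2[G(s)] with G(s) = 1/(s - 6):
differentiating 2 times and applying the sign gives 2/(s - 6)^3.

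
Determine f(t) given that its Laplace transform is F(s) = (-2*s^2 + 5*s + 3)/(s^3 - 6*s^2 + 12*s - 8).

Factor the denominator: s^3 - 6*s^2 + 12*s - 8 = (s - 2)^3.
Partial fraction decomposition gives [-2/(s - 2)] + [-3/(s - 2)^2] + [5/(s - 2)^3].
Invert each term: -2/(s - 2) ↔ -2e^(2t); -3/(s - 2)^2 ↔ -3t·e^(2t); 5/(s - 2)^3 ↔ (5/2)t^2·e^(2t).

f(t) = 5*t^2*exp(2*t)/2 - 3*t*exp(2*t) - 2*exp(2*t)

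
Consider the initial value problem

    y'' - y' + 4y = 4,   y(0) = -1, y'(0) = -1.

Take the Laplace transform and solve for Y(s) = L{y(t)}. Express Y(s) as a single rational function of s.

Y(s) = (-s^2 + 4)/(s^3 - s^2 + 4*s)

Apply the Laplace transform to the equation.
The derivative rules (L{y''} = s^2 Y - s·y(0) - y'(0) and L{y'} = sY - y(0), with y(0) = -1, y'(0) = -1) turn the left side into (s^2 - s + 4)Y - (-s).
The right side is L{4} = 4/s.
So (s^2 - s + 4)Y = 4/s + (-s).
Isolate Y and clear denominators.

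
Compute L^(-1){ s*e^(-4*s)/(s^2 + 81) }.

The factor e^(-4s) signals a time shift by c = 4 (second shifting theorem).
L{cos(9t)} = s/(s^2 + 81), so L^-1{s/(s^2 + 81)} = cos(9*t).
Hence the inverse is u(t - 4) times that function evaluated at t - 4.

Heaviside(t - 4)*(cos(9*t - 36))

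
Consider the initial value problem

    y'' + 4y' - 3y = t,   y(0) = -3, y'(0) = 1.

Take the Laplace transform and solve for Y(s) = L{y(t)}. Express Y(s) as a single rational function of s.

Y(s) = (-3*s^3 - 11*s^2 + 1)/(s^4 + 4*s^3 - 3*s^2)

Laplace-transform each side.
The derivative rules (L{y''} = s^2 Y - s·y(0) - y'(0) and L{y'} = sY - y(0), with y(0) = -3, y'(0) = 1) turn the left side into (s^2 + 4*s - 3)Y - (-3*s - 11).
The right side is L{t} = s^(-2).
So (s^2 + 4*s - 3)Y = s^(-2) + (-3*s - 11).
Solve for Y(s) and write it as one ratio of polynomials.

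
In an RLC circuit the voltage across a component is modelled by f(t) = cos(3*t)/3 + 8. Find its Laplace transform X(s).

The transform is linear, so treat each term independently.
(1/3)·[L{cos(3t)} = s/(s^2 + 9)]; L{8} = 8/s.

X(s) = s/(3*(s^2 + 9)) + 8/s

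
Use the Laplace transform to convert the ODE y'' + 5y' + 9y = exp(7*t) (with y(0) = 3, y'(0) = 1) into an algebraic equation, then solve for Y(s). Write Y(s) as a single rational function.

Y(s) = (3*s^2 - 5*s - 111)/(s^3 - 2*s^2 - 26*s - 63)

Take the Laplace transform of both sides.
Using L{y''} = s^2 Y - s·y(0) - y'(0) and L{y'} = sY - y(0), with y(0) = 3, y'(0) = 1, the left side becomes (s^2 + 5*s + 9)Y - (3*s + 16).
The right side is L{exp(7*t)} = 1/(s - 7).
So (s^2 + 5*s + 9)Y = 1/(s - 7) + (3*s + 16).
Divide through and combine into a single rational function.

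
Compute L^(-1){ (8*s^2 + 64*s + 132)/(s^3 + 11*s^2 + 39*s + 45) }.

Factor the denominator: s^3 + 11*s^2 + 39*s + 45 = (s + 3)^2*(s + 5).
Partial fraction decomposition gives [5/(s + 3)] + [6/(s + 3)^2] + [3/(s + 5)].
Invert each term: 5/(s + 3) ↔ 5e^(-3t); 6/(s + 3)^2 ↔ 6t·e^(-3t); 3/(s + 5) ↔ 3e^(-5t).

6*t*exp(-3*t) + 5*exp(-3*t) + 3*exp(-5*t)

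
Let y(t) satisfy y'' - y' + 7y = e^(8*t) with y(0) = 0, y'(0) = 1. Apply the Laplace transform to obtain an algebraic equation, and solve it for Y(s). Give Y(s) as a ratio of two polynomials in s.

Take the Laplace transform of both sides.
Using L{y''} = s^2 Y - s·y(0) - y'(0) and L{y'} = sY - y(0), with y(0) = 0, y'(0) = 1, the left side becomes (s^2 - s + 7)Y - (1).
The right side is L{e^(8*t)} = 1/(s - 8).
So (s^2 - s + 7)Y = 1/(s - 8) + (1).
Isolate Y and clear denominators.

Y(s) = (s - 7)/(s^3 - 9*s^2 + 15*s - 56)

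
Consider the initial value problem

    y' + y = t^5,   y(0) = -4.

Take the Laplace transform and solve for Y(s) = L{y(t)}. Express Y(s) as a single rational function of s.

Y(s) = (-4*s^6 + 120)/(s^7 + s^6)

Transform both sides with L{·}.
The derivative rules (L{y'} = sY - y(0) = sY - (-4)) turn the left side into (s + 1)Y - (-4).
The right side is L{t^5} = 120/s^6.
So (s + 1)Y = 120/s^6 + (-4).
Solve for Y(s) and write it as one ratio of polynomials.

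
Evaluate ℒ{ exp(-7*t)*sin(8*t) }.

8/((s + 7)^2 + 64)

L{sin(8t)} = 8/(s^2 + 64).
By the first shifting theorem, multiplying by e^(-7t) replaces s with s + 7.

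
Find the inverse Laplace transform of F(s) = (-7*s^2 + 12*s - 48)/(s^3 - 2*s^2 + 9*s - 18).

Factor the denominator: s^3 - 2*s^2 + 9*s - 18 = (s - 2)*(s^2 + 9).
Partial fraction decomposition gives [-4/(s - 2)] + [-3*s/(s^2 + 9)] + [6/(s^2 + 9)].
Invert each term: -4/(s - 2) ↔ -4e^(2t); -3·s/(s^2 + 9) ↔ -3cos(3t); 2·3/(s^2 + 9) ↔ 2sin(3t).

-4*exp(2*t) + 2*sin(3*t) - 3*cos(3*t)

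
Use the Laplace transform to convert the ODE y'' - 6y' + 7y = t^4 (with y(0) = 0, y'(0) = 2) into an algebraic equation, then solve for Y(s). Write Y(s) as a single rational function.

Y(s) = (2*s^5 + 24)/(s^7 - 6*s^6 + 7*s^5)

Laplace-transform each side.
The derivative rules (L{y''} = s^2 Y - s·y(0) - y'(0) and L{y'} = sY - y(0), with y(0) = 0, y'(0) = 2) turn the left side into (s^2 - 6*s + 7)Y - (2).
The right side is L{t^4} = 24/s^5.
So (s^2 - 6*s + 7)Y = 24/s^5 + (2).
Solve for Y(s) and write it as one ratio of polynomials.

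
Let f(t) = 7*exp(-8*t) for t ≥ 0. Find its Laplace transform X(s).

L{7} = 7/s.
By the first shifting theorem, multiplying by e^(-8t) replaces s with s + 8.

X(s) = 7/(s + 8)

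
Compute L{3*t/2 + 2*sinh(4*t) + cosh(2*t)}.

s/(s^2 - 4) + 8/(s^2 - 16) + 3/(2*s^2)

Apply the Laplace transform termwise.
(2)·[L{sinh(4t)} = 4/(s^2 - 16)]; (3/2)·[L{t} = 1!/s^2 = 1/s^2]; L{cosh(2t)} = s/(s^2 - 4).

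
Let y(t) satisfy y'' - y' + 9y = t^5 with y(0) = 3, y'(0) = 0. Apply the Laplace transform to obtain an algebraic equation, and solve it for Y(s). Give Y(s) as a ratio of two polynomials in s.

Transform both sides with L{·}.
With L{y''} = s^2 Y - s·y(0) - y'(0) and L{y'} = sY - y(0), with y(0) = 3, y'(0) = 0: the LHS transforms to (s^2 - s + 9)Y - (3*s - 3).
The right side is L{t^5} = 120/s^6.
So (s^2 - s + 9)Y = 120/s^6 + (3*s - 3).
Divide through and combine into a single rational function.

Y(s) = (3*s^7 - 3*s^6 + 120)/(s^8 - s^7 + 9*s^6)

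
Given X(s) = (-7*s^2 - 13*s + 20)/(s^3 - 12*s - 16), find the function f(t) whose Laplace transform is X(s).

f(t) = -3*t*exp(-2*t) - 4*exp(4*t) - 3*exp(-2*t)

Factor the denominator: s^3 - 12*s - 16 = (s - 4)*(s + 2)^2.
Partial fraction decomposition gives [-3/(s + 2)] + [-3/(s + 2)^2] + [-4/(s - 4)].
Invert each term: -3/(s + 2) ↔ -3e^(-2t); -3/(s + 2)^2 ↔ -3t·e^(-2t); -4/(s - 4) ↔ -4e^(4t).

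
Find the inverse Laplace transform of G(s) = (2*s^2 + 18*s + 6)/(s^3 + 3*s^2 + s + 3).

3*sin(t) + 5*cos(t) - 3*exp(-3*t)

Factor the denominator: s^3 + 3*s^2 + s + 3 = (s + 3)*(s^2 + 1).
Partial fraction decomposition gives [-3/(s + 3)] + [5*s/(s^2 + 1)] + [3/(s^2 + 1)].
Invert each term: -3/(s + 3) ↔ -3e^(-3t); 5·s/(s^2 + 1) ↔ 5cos(t); 3·1/(s^2 + 1) ↔ 3sin(t).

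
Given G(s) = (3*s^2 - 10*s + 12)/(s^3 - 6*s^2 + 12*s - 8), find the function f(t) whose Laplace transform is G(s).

Factor the denominator: s^3 - 6*s^2 + 12*s - 8 = (s - 2)^3.
Partial fraction decomposition gives [3/(s - 2)] + [2/(s - 2)^2] + [4/(s - 2)^3].
Invert each term: 3/(s - 2) ↔ 3e^(2t); 2/(s - 2)^2 ↔ 2t·e^(2t); 4/(s - 2)^3 ↔ (2)t^2·e^(2t).

f(t) = 2*t^2*exp(2*t) + 2*t*exp(2*t) + 3*exp(2*t)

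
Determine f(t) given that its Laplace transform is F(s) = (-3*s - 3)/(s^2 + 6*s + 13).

f(t) = 3*exp(-3*t)*sin(2*t) - 3*exp(-3*t)*cos(2*t)

Complete the square in the denominator: s^2 + 6*s + 13 = (s + 3)^2 + 2^2.
Split the numerator to match: -3*s - 3 = -3·(s + 3) + 3·2.
Invert each term: -3·(s + 3)/((s + 3)^2 + 4) ↔ -3e^(-3t)cos(2t); 3·2/((s + 3)^2 + 4) ↔ 3e^(-3t)sin(2t).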